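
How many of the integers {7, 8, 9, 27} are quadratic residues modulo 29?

2

(7/29) = +1 → QR.
(8/29) = -1 → non-residue.
(9/29) = +1 → QR.
(27/29) = -1 → non-residue.
Total quadratic residues among the 4: 2.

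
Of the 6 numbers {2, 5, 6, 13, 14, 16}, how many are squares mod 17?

3

(2/17) = +1 → QR.
(5/17) = -1 → non-residue.
(6/17) = -1 → non-residue.
(13/17) = +1 → QR.
(14/17) = -1 → non-residue.
(16/17) = +1 → QR.
Total quadratic residues among the 6: 3.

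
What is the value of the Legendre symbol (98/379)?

-1

Pull out 2: since 379 ≡ 3 (mod 8), (2/379) = -1.
Reciprocity: 49 ≡ 1 and 379 ≡ 3 (mod 4), so (49/379) = +(379/49).
Reduce top mod 49: now compute (36/49).
Pull out 2^2: since 49 ≡ 1 (mod 8), (2/49) = +1, so (2/49)^2 = +1.
Reciprocity: 9 ≡ 1 and 49 ≡ 1 (mod 4), so (9/49) = +(49/9).
Reduce top mod 9: now compute (4/9).
Pull out 2^2: since 9 ≡ 1 (mod 8), (2/9) = +1, so (2/9)^2 = +1.
Reached (1/9) = 1. Collecting the sign flips along the way, the symbol is -1.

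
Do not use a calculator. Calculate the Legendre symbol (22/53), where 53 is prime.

Euler's criterion: (22/53) ≡ 22^26 (mod 53).
22^2 ≡ 7 (mod 53)
22^4 ≡ 49 (mod 53)
22^8 ≡ 16 (mod 53)
22^16 ≡ 44 (mod 53)
22^26 = 22^(16+8+2) ≡ 52 (mod 53).
Result is 52 ≡ −1, so (22/53) = −1.

-1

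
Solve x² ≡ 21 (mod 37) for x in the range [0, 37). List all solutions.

13, 24

37 ≡ 1 (mod 4), so we find a root by search.
Trying successive values, 13² = 169 ≡ 21 (mod 37). The other root is 37 − 13 = 24.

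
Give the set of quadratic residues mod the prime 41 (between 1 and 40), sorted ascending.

1 2 4 5 8 9 10 16 18 20 21 23 25 31 32 33 36 37 39 40

Square k = 1,…,20 (k and 41−k give the same square):
1²=1, 2²=4, 3²=9, 4²=16, 5²=25, 6²=36, 7²≡8, 8²≡23, 9²≡40, 10²≡18, 11²≡39, 12²≡21, 13²≡5, 14²≡32, 15²≡20, 16²≡10, 17²≡2, 18²≡37, 19²≡33, 20²≡31 (mod 41).
So the quadratic residues mod 41 are {1, 2, 4, 5, 8, 9, 10, 16, 18, 20, 21, 23, 25, 31, 32, 33, 36, 37, 39, 40}.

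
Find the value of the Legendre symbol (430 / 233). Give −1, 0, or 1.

First reduce: 430 ≡ 197 (mod 233).
Reciprocity: 197 ≡ 1 and 233 ≡ 1 (mod 4), so (197/233) = +(233/197).
Reduce top mod 197: now compute (36/197).
Pull out 2^2: since 197 ≡ 5 (mod 8), (2/197) = -1, so (2/197)^2 = +1.
Reciprocity: 9 ≡ 1 and 197 ≡ 1 (mod 4), so (9/197) = +(197/9).
Reduce top mod 9: now compute (8/9).
Pull out 2^3: since 9 ≡ 1 (mod 8), (2/9) = +1, so (2/9)^3 = +1.
Reached (1/9) = 1. Collecting the sign flips along the way, the symbol is +1.

1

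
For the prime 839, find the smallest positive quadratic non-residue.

(2/839) = +1, so 2 is a residue.
(3/839) = +1, so 3 is a residue.
(4/839) = +1, so 4 is a residue.
(5/839) = +1, so 5 is a residue.
(6/839) = +1, so 6 is a residue.
(7/839) = +1, so 7 is a residue.
(8/839) = +1, so 8 is a residue.
(9/839) = +1, so 9 is a residue.
(10/839) = +1, so 10 is a residue.
(11/839) = −1, so 11 is the smallest positive non-residue mod 839.

11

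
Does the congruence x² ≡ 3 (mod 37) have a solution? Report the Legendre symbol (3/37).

Reciprocity: 3 ≡ 3 and 37 ≡ 1 (mod 4), so (3/37) = +(37/3).
Reduce top mod 3: now compute (1/3).
Reached (1/3) = 1. Collecting the sign flips along the way, the symbol is +1.

1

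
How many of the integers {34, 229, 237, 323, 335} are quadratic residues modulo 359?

3

(34/359) = +1 → QR.
(229/359) = +1 → QR.
(237/359) = +1 → QR.
(323/359) = -1 → non-residue.
(335/359) = -1 → non-residue.
Total quadratic residues among the 5: 3.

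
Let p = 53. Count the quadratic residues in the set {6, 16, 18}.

2

(6/53) = +1 → QR.
(16/53) = +1 → QR.
(18/53) = -1 → non-residue.
Total quadratic residues among the 3: 2.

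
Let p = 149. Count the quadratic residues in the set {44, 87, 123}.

(44/149) = -1 → non-residue.
(87/149) = -1 → non-residue.
(123/149) = +1 → QR.
Total quadratic residues among the 3: 1.

1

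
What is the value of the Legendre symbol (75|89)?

Reciprocity: 75 ≡ 3 and 89 ≡ 1 (mod 4), so (75/89) = +(89/75).
Reduce top mod 75: now compute (14/75).
Pull out 2: since 75 ≡ 3 (mod 8), (2/75) = -1.
Reciprocity: 7 ≡ 3 and 75 ≡ 3 (mod 4), so (7/75) = −(75/7).
Reduce top mod 7: now compute (5/7).
Reciprocity: 5 ≡ 1 and 7 ≡ 3 (mod 4), so (5/7) = +(7/5).
Reduce top mod 5: now compute (2/5).
Pull out 2: since 5 ≡ 5 (mod 8), (2/5) = -1.
Reached (1/5) = 1. Collecting the sign flips along the way, the symbol is -1.

-1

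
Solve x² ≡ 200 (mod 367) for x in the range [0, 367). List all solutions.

Since 367 ≡ 3 (mod 4), a square root of 200 is 200^((367+1)/4) = 200^92 mod 367.
Repeated squaring: 200^2≡364, 200^4≡9, 200^8≡81, 200^16≡322, 200^32≡190, 200^64≡134 (mod 367).
200^92 = 200^(64+16+8+4) ≡ 56 (mod 367).
Check: 56² = 3136 ≡ 200 (mod 367). The two roots are 56 and 311.

56, 311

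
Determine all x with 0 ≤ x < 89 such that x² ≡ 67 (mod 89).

44, 45

89 ≡ 1 (mod 4), so we find a root by search.
Trying successive values, 44² = 1936 ≡ 67 (mod 89). The other root is 89 − 44 = 45.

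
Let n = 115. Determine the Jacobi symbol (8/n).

-1

Pull out 2^3: since 115 ≡ 3 (mod 8), (2/115) = -1, so (2/115)^3 = -1.
Reached (1/115) = 1. Collecting the sign flips along the way, the symbol is -1.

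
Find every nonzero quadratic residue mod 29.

Square k = 1,…,14 (k and 29−k give the same square):
1²=1, 2²=4, 3²=9, 4²=16, 5²=25, 6²≡7, 7²≡20, 8²≡6, 9²≡23, 10²≡13, 11²≡5, 12²≡28, 13²≡24, 14²≡22 (mod 29).
So the quadratic residues mod 29 are {1, 4, 5, 6, 7, 9, 13, 16, 20, 22, 23, 24, 25, 28}.

1, 4, 5, 6, 7, 9, 13, 16, 20, 22, 23, 24, 25, 28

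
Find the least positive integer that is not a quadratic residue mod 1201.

11

(2/1201) = +1, so 2 is a residue.
(3/1201) = +1, so 3 is a residue.
(4/1201) = +1, so 4 is a residue.
(5/1201) = +1, so 5 is a residue.
(6/1201) = +1, so 6 is a residue.
(7/1201) = +1, so 7 is a residue.
(8/1201) = +1, so 8 is a residue.
(9/1201) = +1, so 9 is a residue.
(10/1201) = +1, so 10 is a residue.
(11/1201) = −1, so 11 is the smallest positive non-residue mod 1201.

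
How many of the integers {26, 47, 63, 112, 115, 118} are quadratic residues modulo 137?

4

(26/137) = -1 → non-residue.
(47/137) = -1 → non-residue.
(63/137) = +1 → QR.
(112/137) = +1 → QR.
(115/137) = +1 → QR.
(118/137) = +1 → QR.
Total quadratic residues among the 6: 4.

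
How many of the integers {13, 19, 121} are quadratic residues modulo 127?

3

(13/127) = +1 → QR.
(19/127) = +1 → QR.
(121/127) = +1 → QR.
Total quadratic residues among the 3: 3.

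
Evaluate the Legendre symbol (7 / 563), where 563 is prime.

Reciprocity: 7 ≡ 3 and 563 ≡ 3 (mod 4), so (7/563) = −(563/7).
Reduce top mod 7: now compute (3/7).
Reciprocity: 3 ≡ 3 and 7 ≡ 3 (mod 4), so (3/7) = −(7/3).
Reduce top mod 3: now compute (1/3).
Reached (1/3) = 1. Collecting the sign flips along the way, the symbol is +1.

1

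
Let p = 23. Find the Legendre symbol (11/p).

-1

Reciprocity: 11 ≡ 3 and 23 ≡ 3 (mod 4), so (11/23) = −(23/11).
Reduce top mod 11: now compute (1/11).
Reached (1/11) = 1. Collecting the sign flips along the way, the symbol is -1.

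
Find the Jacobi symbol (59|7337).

1

Reciprocity: 59 ≡ 3 and 7337 ≡ 1 (mod 4), so (59/7337) = +(7337/59).
Reduce top mod 59: now compute (21/59).
Reciprocity: 21 ≡ 1 and 59 ≡ 3 (mod 4), so (21/59) = +(59/21).
Reduce top mod 21: now compute (17/21).
Reciprocity: 17 ≡ 1 and 21 ≡ 1 (mod 4), so (17/21) = +(21/17).
Reduce top mod 17: now compute (4/17).
Pull out 2^2: since 17 ≡ 1 (mod 8), (2/17) = +1, so (2/17)^2 = +1.
Reached (1/17) = 1. Collecting the sign flips along the way, the symbol is +1.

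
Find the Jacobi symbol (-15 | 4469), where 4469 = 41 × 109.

-1

First reduce: -15 ≡ 4454 (mod 4469).
Pull out 2: since 4469 ≡ 5 (mod 8), (2/4469) = -1.
Reciprocity: 2227 ≡ 3 and 4469 ≡ 1 (mod 4), so (2227/4469) = +(4469/2227).
Reduce top mod 2227: now compute (15/2227).
Reciprocity: 15 ≡ 3 and 2227 ≡ 3 (mod 4), so (15/2227) = −(2227/15).
Reduce top mod 15: now compute (7/15).
Reciprocity: 7 ≡ 3 and 15 ≡ 3 (mod 4), so (7/15) = −(15/7).
Reduce top mod 7: now compute (1/7).
Reached (1/7) = 1. Collecting the sign flips along the way, the symbol is -1.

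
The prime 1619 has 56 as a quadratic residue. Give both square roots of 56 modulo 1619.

501, 1118

Since 1619 ≡ 3 (mod 4), a square root of 56 is 56^((1619+1)/4) = 56^405 mod 1619.
Repeated squaring: 56^2≡1517, 56^4≡690, 56^8≡114, 56^16≡44, 56^32≡317, 56^64≡111, 56^128≡988, 56^256≡1506 (mod 1619).
56^405 = 56^(256+128+16+4+1) ≡ 1118 (mod 1619).
Check: 1118² = 1249924 ≡ 56 (mod 1619). The two roots are 501 and 1118.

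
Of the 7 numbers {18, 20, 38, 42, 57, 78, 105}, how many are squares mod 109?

(18/109) = -1 → non-residue.
(20/109) = +1 → QR.
(38/109) = +1 → QR.
(42/109) = -1 → non-residue.
(57/109) = -1 → non-residue.
(78/109) = +1 → QR.
(105/109) = +1 → QR.
Total quadratic residues among the 7: 4.

4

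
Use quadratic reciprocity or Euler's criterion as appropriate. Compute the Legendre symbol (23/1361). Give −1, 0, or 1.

1

Reciprocity: 23 ≡ 3 and 1361 ≡ 1 (mod 4), so (23/1361) = +(1361/23).
Reduce top mod 23: now compute (4/23).
Pull out 2^2: since 23 ≡ 7 (mod 8), (2/23) = +1, so (2/23)^2 = +1.
Reached (1/23) = 1. Collecting the sign flips along the way, the symbol is +1.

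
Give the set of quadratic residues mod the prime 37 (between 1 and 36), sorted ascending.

Square k = 1,…,18 (k and 37−k give the same square):
1²=1, 2²=4, 3²=9, 4²=16, 5²=25, 6²=36, 7²≡12, 8²≡27, 9²≡7, 10²≡26, 11²≡10, 12²≡33, 13²≡21, 14²≡11, 15²≡3, 16²≡34, 17²≡30, 18²≡28 (mod 37).
So the quadratic residues mod 37 are {1, 3, 4, 7, 9, 10, 11, 12, 16, 21, 25, 26, 27, 28, 30, 33, 34, 36}.

1 3 4 7 9 10 11 12 16 21 25 26 27 28 30 33 34 36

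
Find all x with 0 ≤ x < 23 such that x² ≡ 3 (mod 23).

7, 16

Since 23 ≡ 3 (mod 4), a square root of 3 is 3^((23+1)/4) = 3^6 mod 23.
Repeated squaring: 3^2≡9, 3^4≡12 (mod 23).
3^6 = 3^(4+2) ≡ 16 (mod 23).
Check: 16² = 256 ≡ 3 (mod 23). The two roots are 7 and 16.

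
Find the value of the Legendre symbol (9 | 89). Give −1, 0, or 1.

1

Euler's criterion: (9/89) ≡ 9^44 (mod 89).
9^2 ≡ 81 (mod 89)
9^4 ≡ 64 (mod 89)
9^8 ≡ 2 (mod 89)
9^16 ≡ 4 (mod 89)
9^32 ≡ 16 (mod 89)
9^44 = 9^(32+8+4) ≡ 1 (mod 89).
Result is 1, so (9/89) = 1.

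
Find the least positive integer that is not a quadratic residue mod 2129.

3

(2/2129) = +1, so 2 is a residue.
(3/2129) = −1, so 3 is the smallest positive non-residue mod 2129.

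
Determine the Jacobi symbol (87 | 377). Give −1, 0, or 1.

Reciprocity: 87 ≡ 3 and 377 ≡ 1 (mod 4), so (87/377) = +(377/87).
Reduce top mod 87: now compute (29/87).
Reciprocity: 29 ≡ 1 and 87 ≡ 3 (mod 4), so (29/87) = +(87/29).
Reduce top mod 29: now compute (0/29).
Top reduces to 0: gcd > 1, so the symbol is 0.

0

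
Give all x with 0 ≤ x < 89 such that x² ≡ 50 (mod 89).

36, 53

89 ≡ 1 (mod 4), so we find a root by search.
Trying successive values, 36² = 1296 ≡ 50 (mod 89). The other root is 89 − 36 = 53.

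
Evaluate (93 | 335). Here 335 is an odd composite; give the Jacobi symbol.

Reciprocity: 93 ≡ 1 and 335 ≡ 3 (mod 4), so (93/335) = +(335/93).
Reduce top mod 93: now compute (56/93).
Pull out 2^3: since 93 ≡ 5 (mod 8), (2/93) = -1, so (2/93)^3 = -1.
Reciprocity: 7 ≡ 3 and 93 ≡ 1 (mod 4), so (7/93) = +(93/7).
Reduce top mod 7: now compute (2/7).
Pull out 2: since 7 ≡ 7 (mod 8), (2/7) = +1.
Reached (1/7) = 1. Collecting the sign flips along the way, the symbol is -1.

-1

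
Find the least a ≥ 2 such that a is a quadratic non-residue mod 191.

(2/191) = +1, so 2 is a residue.
(3/191) = +1, so 3 is a residue.
(4/191) = +1, so 4 is a residue.
(5/191) = +1, so 5 is a residue.
(6/191) = +1, so 6 is a residue.
(7/191) = −1, so 7 is the smallest positive non-residue mod 191.

7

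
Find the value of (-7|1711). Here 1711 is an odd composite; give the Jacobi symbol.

-1

First reduce: -7 ≡ 1704 (mod 1711).
Pull out 2^3: since 1711 ≡ 7 (mod 8), (2/1711) = +1, so (2/1711)^3 = +1.
Reciprocity: 213 ≡ 1 and 1711 ≡ 3 (mod 4), so (213/1711) = +(1711/213).
Reduce top mod 213: now compute (7/213).
Reciprocity: 7 ≡ 3 and 213 ≡ 1 (mod 4), so (7/213) = +(213/7).
Reduce top mod 7: now compute (3/7).
Reciprocity: 3 ≡ 3 and 7 ≡ 3 (mod 4), so (3/7) = −(7/3).
Reduce top mod 3: now compute (1/3).
Reached (1/3) = 1. Collecting the sign flips along the way, the symbol is -1.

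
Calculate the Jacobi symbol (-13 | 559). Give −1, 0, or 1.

0

First reduce: -13 ≡ 546 (mod 559).
Pull out 2: since 559 ≡ 7 (mod 8), (2/559) = +1.
Reciprocity: 273 ≡ 1 and 559 ≡ 3 (mod 4), so (273/559) = +(559/273).
Reduce top mod 273: now compute (13/273).
Reciprocity: 13 ≡ 1 and 273 ≡ 1 (mod 4), so (13/273) = +(273/13).
Reduce top mod 13: now compute (0/13).
Top reduces to 0: gcd > 1, so the symbol is 0.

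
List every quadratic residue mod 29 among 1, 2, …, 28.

1,4,5,6,7,9,13,16,20,22,23,24,25,28

Square k = 1,…,14 (k and 29−k give the same square):
1²=1, 2²=4, 3²=9, 4²=16, 5²=25, 6²≡7, 7²≡20, 8²≡6, 9²≡23, 10²≡13, 11²≡5, 12²≡28, 13²≡24, 14²≡22 (mod 29).
So the quadratic residues mod 29 are {1, 4, 5, 6, 7, 9, 13, 16, 20, 22, 23, 24, 25, 28}.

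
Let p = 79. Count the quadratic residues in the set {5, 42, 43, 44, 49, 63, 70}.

(5/79) = +1 → QR.
(42/79) = +1 → QR.
(43/79) = -1 → non-residue.
(44/79) = +1 → QR.
(49/79) = +1 → QR.
(63/79) = -1 → non-residue.
(70/79) = -1 → non-residue.
Total quadratic residues among the 7: 4.

4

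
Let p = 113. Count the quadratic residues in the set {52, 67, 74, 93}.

1

(52/113) = +1 → QR.
(67/113) = -1 → non-residue.
(74/113) = -1 → non-residue.
(93/113) = -1 → non-residue.
Total quadratic residues among the 4: 1.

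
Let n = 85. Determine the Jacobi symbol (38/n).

Pull out 2: since 85 ≡ 5 (mod 8), (2/85) = -1.
Reciprocity: 19 ≡ 3 and 85 ≡ 1 (mod 4), so (19/85) = +(85/19).
Reduce top mod 19: now compute (9/19).
Reciprocity: 9 ≡ 1 and 19 ≡ 3 (mod 4), so (9/19) = +(19/9).
Reduce top mod 9: now compute (1/9).
Reached (1/9) = 1. Collecting the sign flips along the way, the symbol is -1.

-1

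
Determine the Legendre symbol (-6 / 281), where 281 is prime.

Euler's criterion: (-6/281) ≡ 275^140 (mod 281).
275^2 ≡ 36 (mod 281)
275^4 ≡ 172 (mod 281)
275^8 ≡ 79 (mod 281)
275^16 ≡ 59 (mod 281)
275^32 ≡ 109 (mod 281)
275^64 ≡ 79 (mod 281)
275^128 ≡ 59 (mod 281)
275^140 = 275^(128+8+4) ≡ 280 (mod 281).
Result is 280 ≡ −1, so (-6/281) = −1.

-1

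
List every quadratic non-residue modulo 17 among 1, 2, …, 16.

3, 5, 6, 7, 10, 11, 12, 14

Square k = 1,…,8 (k and 17−k give the same square):
1²=1, 2²=4, 3²=9, 4²=16, 5²≡8, 6²≡2, 7²≡15, 8²≡13 (mod 17).
The residues are {1, 2, 4, 8, 9, 13, 15, 16}; the non-residues are the remaining 8 nonzero classes.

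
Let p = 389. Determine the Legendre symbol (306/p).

-1

Pull out 2: since 389 ≡ 5 (mod 8), (2/389) = -1.
Reciprocity: 153 ≡ 1 and 389 ≡ 1 (mod 4), so (153/389) = +(389/153).
Reduce top mod 153: now compute (83/153).
Reciprocity: 83 ≡ 3 and 153 ≡ 1 (mod 4), so (83/153) = +(153/83).
Reduce top mod 83: now compute (70/83).
Pull out 2: since 83 ≡ 3 (mod 8), (2/83) = -1.
Reciprocity: 35 ≡ 3 and 83 ≡ 3 (mod 4), so (35/83) = −(83/35).
Reduce top mod 35: now compute (13/35).
Reciprocity: 13 ≡ 1 and 35 ≡ 3 (mod 4), so (13/35) = +(35/13).
Reduce top mod 13: now compute (9/13).
Reciprocity: 9 ≡ 1 and 13 ≡ 1 (mod 4), so (9/13) = +(13/9).
Reduce top mod 9: now compute (4/9).
Pull out 2^2: since 9 ≡ 1 (mod 8), (2/9) = +1, so (2/9)^2 = +1.
Reached (1/9) = 1. Collecting the sign flips along the way, the symbol is -1.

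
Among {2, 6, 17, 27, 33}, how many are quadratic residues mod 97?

4

(2/97) = +1 → QR.
(6/97) = +1 → QR.
(17/97) = -1 → non-residue.
(27/97) = +1 → QR.
(33/97) = +1 → QR.
Total quadratic residues among the 5: 4.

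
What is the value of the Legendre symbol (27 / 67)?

-1

Reciprocity: 27 ≡ 3 and 67 ≡ 3 (mod 4), so (27/67) = −(67/27).
Reduce top mod 27: now compute (13/27).
Reciprocity: 13 ≡ 1 and 27 ≡ 3 (mod 4), so (13/27) = +(27/13).
Reduce top mod 13: now compute (1/13).
Reached (1/13) = 1. Collecting the sign flips along the way, the symbol is -1.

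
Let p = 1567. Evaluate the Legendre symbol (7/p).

1

Reciprocity: 7 ≡ 3 and 1567 ≡ 3 (mod 4), so (7/1567) = −(1567/7).
Reduce top mod 7: now compute (6/7).
Pull out 2: since 7 ≡ 7 (mod 8), (2/7) = +1.
Reciprocity: 3 ≡ 3 and 7 ≡ 3 (mod 4), so (3/7) = −(7/3).
Reduce top mod 3: now compute (1/3).
Reached (1/3) = 1. Collecting the sign flips along the way, the symbol is +1.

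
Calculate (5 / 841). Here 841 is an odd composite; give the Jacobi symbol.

Reciprocity: 5 ≡ 1 and 841 ≡ 1 (mod 4), so (5/841) = +(841/5).
Reduce top mod 5: now compute (1/5).
Reached (1/5) = 1. Collecting the sign flips along the way, the symbol is +1.

1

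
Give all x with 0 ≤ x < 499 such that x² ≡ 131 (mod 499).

247, 252

Since 499 ≡ 3 (mod 4), a square root of 131 is 131^((499+1)/4) = 131^125 mod 499.
Repeated squaring: 131^2≡195, 131^4≡101, 131^8≡221, 131^16≡438, 131^32≡228, 131^64≡88 (mod 499).
131^125 = 131^(64+32+16+8+4+1) ≡ 247 (mod 499).
Check: 247² = 61009 ≡ 131 (mod 499). The two roots are 247 and 252.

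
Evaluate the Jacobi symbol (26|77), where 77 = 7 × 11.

Pull out 2: since 77 ≡ 5 (mod 8), (2/77) = -1.
Reciprocity: 13 ≡ 1 and 77 ≡ 1 (mod 4), so (13/77) = +(77/13).
Reduce top mod 13: now compute (12/13).
Pull out 2^2: since 13 ≡ 5 (mod 8), (2/13) = -1, so (2/13)^2 = +1.
Reciprocity: 3 ≡ 3 and 13 ≡ 1 (mod 4), so (3/13) = +(13/3).
Reduce top mod 3: now compute (1/3).
Reached (1/3) = 1. Collecting the sign flips along the way, the symbol is -1.

-1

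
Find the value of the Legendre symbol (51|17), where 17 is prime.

0

First reduce: 51 ≡ 0 (mod 17).
Top reduces to 0: gcd > 1, so the symbol is 0.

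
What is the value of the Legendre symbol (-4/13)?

1

First reduce: -4 ≡ 9 (mod 13).
Reciprocity: 9 ≡ 1 and 13 ≡ 1 (mod 4), so (9/13) = +(13/9).
Reduce top mod 9: now compute (4/9).
Pull out 2^2: since 9 ≡ 1 (mod 8), (2/9) = +1, so (2/9)^2 = +1.
Reached (1/9) = 1. Collecting the sign flips along the way, the symbol is +1.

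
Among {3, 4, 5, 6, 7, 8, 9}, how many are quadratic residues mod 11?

(3/11) = +1 → QR.
(4/11) = +1 → QR.
(5/11) = +1 → QR.
(6/11) = -1 → non-residue.
(7/11) = -1 → non-residue.
(8/11) = -1 → non-residue.
(9/11) = +1 → QR.
Total quadratic residues among the 7: 4.

4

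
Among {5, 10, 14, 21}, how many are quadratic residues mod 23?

(5/23) = -1 → non-residue.
(10/23) = -1 → non-residue.
(14/23) = -1 → non-residue.
(21/23) = -1 → non-residue.
Total quadratic residues among the 4: 0.

0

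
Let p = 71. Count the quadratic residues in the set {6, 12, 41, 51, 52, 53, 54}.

(6/71) = +1 → QR.
(12/71) = +1 → QR.
(41/71) = -1 → non-residue.
(51/71) = -1 → non-residue.
(52/71) = -1 → non-residue.
(53/71) = -1 → non-residue.
(54/71) = +1 → QR.
Total quadratic residues among the 7: 3.

3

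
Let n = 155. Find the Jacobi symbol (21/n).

Reciprocity: 21 ≡ 1 and 155 ≡ 3 (mod 4), so (21/155) = +(155/21).
Reduce top mod 21: now compute (8/21).
Pull out 2^3: since 21 ≡ 5 (mod 8), (2/21) = -1, so (2/21)^3 = -1.
Reached (1/21) = 1. Collecting the sign flips along the way, the symbol is -1.

-1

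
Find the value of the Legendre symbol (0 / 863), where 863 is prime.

Top reduces to 0: gcd > 1, so the symbol is 0.

0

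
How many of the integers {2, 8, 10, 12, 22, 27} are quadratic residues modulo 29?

1

(2/29) = -1 → non-residue.
(8/29) = -1 → non-residue.
(10/29) = -1 → non-residue.
(12/29) = -1 → non-residue.
(22/29) = +1 → QR.
(27/29) = -1 → non-residue.
Total quadratic residues among the 6: 1.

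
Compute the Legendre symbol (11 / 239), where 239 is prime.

Euler's criterion: (11/239) ≡ 11^119 (mod 239).
11^2 ≡ 121 (mod 239)
11^4 ≡ 62 (mod 239)
11^8 ≡ 20 (mod 239)
11^16 ≡ 161 (mod 239)
11^32 ≡ 109 (mod 239)
11^64 ≡ 170 (mod 239)
11^119 = 11^(64+32+16+4+2+1) ≡ 1 (mod 239).
Result is 1, so (11/239) = 1.

1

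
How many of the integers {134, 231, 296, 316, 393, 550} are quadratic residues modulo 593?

(134/593) = -1 → non-residue.
(231/593) = -1 → non-residue.
(296/593) = +1 → QR.
(316/593) = +1 → QR.
(393/593) = +1 → QR.
(550/593) = -1 → non-residue.
Total quadratic residues among the 6: 3.

3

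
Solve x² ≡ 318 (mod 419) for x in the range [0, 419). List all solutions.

34, 385

Since 419 ≡ 3 (mod 4), a square root of 318 is 318^((419+1)/4) = 318^105 mod 419.
Repeated squaring: 318^2≡145, 318^4≡75, 318^8≡178, 318^16≡259, 318^32≡41, 318^64≡5 (mod 419).
318^105 = 318^(64+32+8+1) ≡ 34 (mod 419).
Check: 34² = 1156 ≡ 318 (mod 419). The two roots are 34 and 385.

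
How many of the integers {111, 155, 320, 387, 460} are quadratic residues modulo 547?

3

(111/547) = +1 → QR.
(155/547) = +1 → QR.
(320/547) = -1 → non-residue.
(387/547) = -1 → non-residue.
(460/547) = +1 → QR.
Total quadratic residues among the 5: 3.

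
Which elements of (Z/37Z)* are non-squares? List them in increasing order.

Square k = 1,…,18 (k and 37−k give the same square):
1²=1, 2²=4, 3²=9, 4²=16, 5²=25, 6²=36, 7²≡12, 8²≡27, 9²≡7, 10²≡26, 11²≡10, 12²≡33, 13²≡21, 14²≡11, 15²≡3, 16²≡34, 17²≡30, 18²≡28 (mod 37).
The residues are {1, 3, 4, 7, 9, 10, 11, 12, 16, 21, 25, 26, 27, 28, 30, 33, 34, 36}; the non-residues are the remaining 18 nonzero classes.

2 5 6 8 13 14 15 17 18 19 20 22 23 24 29 31 32 35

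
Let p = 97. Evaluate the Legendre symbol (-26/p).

-1

First reduce: -26 ≡ 71 (mod 97).
Reciprocity: 71 ≡ 3 and 97 ≡ 1 (mod 4), so (71/97) = +(97/71).
Reduce top mod 71: now compute (26/71).
Pull out 2: since 71 ≡ 7 (mod 8), (2/71) = +1.
Reciprocity: 13 ≡ 1 and 71 ≡ 3 (mod 4), so (13/71) = +(71/13).
Reduce top mod 13: now compute (6/13).
Pull out 2: since 13 ≡ 5 (mod 8), (2/13) = -1.
Reciprocity: 3 ≡ 3 and 13 ≡ 1 (mod 4), so (3/13) = +(13/3).
Reduce top mod 3: now compute (1/3).
Reached (1/3) = 1. Collecting the sign flips along the way, the symbol is -1.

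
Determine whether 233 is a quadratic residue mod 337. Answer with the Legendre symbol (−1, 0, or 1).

1

Reciprocity: 233 ≡ 1 and 337 ≡ 1 (mod 4), so (233/337) = +(337/233).
Reduce top mod 233: now compute (104/233).
Pull out 2^3: since 233 ≡ 1 (mod 8), (2/233) = +1, so (2/233)^3 = +1.
Reciprocity: 13 ≡ 1 and 233 ≡ 1 (mod 4), so (13/233) = +(233/13).
Reduce top mod 13: now compute (12/13).
Pull out 2^2: since 13 ≡ 5 (mod 8), (2/13) = -1, so (2/13)^2 = +1.
Reciprocity: 3 ≡ 3 and 13 ≡ 1 (mod 4), so (3/13) = +(13/3).
Reduce top mod 3: now compute (1/3).
Reached (1/3) = 1. Collecting the sign flips along the way, the symbol is +1.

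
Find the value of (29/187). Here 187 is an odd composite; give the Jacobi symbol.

1

Reciprocity: 29 ≡ 1 and 187 ≡ 3 (mod 4), so (29/187) = +(187/29).
Reduce top mod 29: now compute (13/29).
Reciprocity: 13 ≡ 1 and 29 ≡ 1 (mod 4), so (13/29) = +(29/13).
Reduce top mod 13: now compute (3/13).
Reciprocity: 3 ≡ 3 and 13 ≡ 1 (mod 4), so (3/13) = +(13/3).
Reduce top mod 3: now compute (1/3).
Reached (1/3) = 1. Collecting the sign flips along the way, the symbol is +1.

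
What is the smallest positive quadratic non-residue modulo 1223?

5

(2/1223) = +1, so 2 is a residue.
(3/1223) = +1, so 3 is a residue.
(4/1223) = +1, so 4 is a residue.
(5/1223) = −1, so 5 is the smallest positive non-residue mod 1223.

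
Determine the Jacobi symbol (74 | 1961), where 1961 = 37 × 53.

Pull out 2: since 1961 ≡ 1 (mod 8), (2/1961) = +1.
Reciprocity: 37 ≡ 1 and 1961 ≡ 1 (mod 4), so (37/1961) = +(1961/37).
Reduce top mod 37: now compute (0/37).
Top reduces to 0: gcd > 1, so the symbol is 0.

0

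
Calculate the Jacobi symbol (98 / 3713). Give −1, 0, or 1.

Pull out 2: since 3713 ≡ 1 (mod 8), (2/3713) = +1.
Reciprocity: 49 ≡ 1 and 3713 ≡ 1 (mod 4), so (49/3713) = +(3713/49).
Reduce top mod 49: now compute (38/49).
Pull out 2: since 49 ≡ 1 (mod 8), (2/49) = +1.
Reciprocity: 19 ≡ 3 and 49 ≡ 1 (mod 4), so (19/49) = +(49/19).
Reduce top mod 19: now compute (11/19).
Reciprocity: 11 ≡ 3 and 19 ≡ 3 (mod 4), so (11/19) = −(19/11).
Reduce top mod 11: now compute (8/11).
Pull out 2^3: since 11 ≡ 3 (mod 8), (2/11) = -1, so (2/11)^3 = -1.
Reached (1/11) = 1. Collecting the sign flips along the way, the symbol is +1.

1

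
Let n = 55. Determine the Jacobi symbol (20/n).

Pull out 2^2: since 55 ≡ 7 (mod 8), (2/55) = +1, so (2/55)^2 = +1.
Reciprocity: 5 ≡ 1 and 55 ≡ 3 (mod 4), so (5/55) = +(55/5).
Reduce top mod 5: now compute (0/5).
Top reduces to 0: gcd > 1, so the symbol is 0.

0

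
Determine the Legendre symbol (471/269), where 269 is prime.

Euler's criterion: (471/269) ≡ 202^134 (mod 269).
202^2 ≡ 185 (mod 269)
202^4 ≡ 62 (mod 269)
202^8 ≡ 78 (mod 269)
202^16 ≡ 166 (mod 269)
202^32 ≡ 118 (mod 269)
202^64 ≡ 205 (mod 269)
202^128 ≡ 61 (mod 269)
202^134 = 202^(128+4+2) ≡ 1 (mod 269).
Result is 1, so (471/269) = 1.

1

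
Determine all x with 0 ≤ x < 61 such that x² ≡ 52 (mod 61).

28, 33

61 ≡ 1 (mod 4), so we find a root by search.
Trying successive values, 28² = 784 ≡ 52 (mod 61). The other root is 61 − 28 = 33.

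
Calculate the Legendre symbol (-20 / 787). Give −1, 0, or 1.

First reduce: -20 ≡ 767 (mod 787).
Reciprocity: 767 ≡ 3 and 787 ≡ 3 (mod 4), so (767/787) = −(787/767).
Reduce top mod 767: now compute (20/767).
Pull out 2^2: since 767 ≡ 7 (mod 8), (2/767) = +1, so (2/767)^2 = +1.
Reciprocity: 5 ≡ 1 and 767 ≡ 3 (mod 4), so (5/767) = +(767/5).
Reduce top mod 5: now compute (2/5).
Pull out 2: since 5 ≡ 5 (mod 8), (2/5) = -1.
Reached (1/5) = 1. Collecting the sign flips along the way, the symbol is +1.

1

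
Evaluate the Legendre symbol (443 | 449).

Euler's criterion: (443/449) ≡ 443^224 (mod 449).
443^2 ≡ 36 (mod 449)
443^4 ≡ 398 (mod 449)
443^8 ≡ 356 (mod 449)
443^16 ≡ 118 (mod 449)
443^32 ≡ 5 (mod 449)
443^64 ≡ 25 (mod 449)
443^128 ≡ 176 (mod 449)
443^224 = 443^(128+64+32) ≡ 448 (mod 449).
Result is 448 ≡ −1, so (443/449) = −1.

-1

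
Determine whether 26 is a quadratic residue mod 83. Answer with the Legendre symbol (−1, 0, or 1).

Pull out 2: since 83 ≡ 3 (mod 8), (2/83) = -1.
Reciprocity: 13 ≡ 1 and 83 ≡ 3 (mod 4), so (13/83) = +(83/13).
Reduce top mod 13: now compute (5/13).
Reciprocity: 5 ≡ 1 and 13 ≡ 1 (mod 4), so (5/13) = +(13/5).
Reduce top mod 5: now compute (3/5).
Reciprocity: 3 ≡ 3 and 5 ≡ 1 (mod 4), so (3/5) = +(5/3).
Reduce top mod 3: now compute (2/3).
Pull out 2: since 3 ≡ 3 (mod 8), (2/3) = -1.
Reached (1/3) = 1. Collecting the sign flips along the way, the symbol is +1.

1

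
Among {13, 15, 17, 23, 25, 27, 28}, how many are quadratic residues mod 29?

4

(13/29) = +1 → QR.
(15/29) = -1 → non-residue.
(17/29) = -1 → non-residue.
(23/29) = +1 → QR.
(25/29) = +1 → QR.
(27/29) = -1 → non-residue.
(28/29) = +1 → QR.
Total quadratic residues among the 7: 4.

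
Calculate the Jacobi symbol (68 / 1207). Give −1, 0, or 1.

Pull out 2^2: since 1207 ≡ 7 (mod 8), (2/1207) = +1, so (2/1207)^2 = +1.
Reciprocity: 17 ≡ 1 and 1207 ≡ 3 (mod 4), so (17/1207) = +(1207/17).
Reduce top mod 17: now compute (0/17).
Top reduces to 0: gcd > 1, so the symbol is 0.

0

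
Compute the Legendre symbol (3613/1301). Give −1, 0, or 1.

-1

First reduce: 3613 ≡ 1011 (mod 1301).
Reciprocity: 1011 ≡ 3 and 1301 ≡ 1 (mod 4), so (1011/1301) = +(1301/1011).
Reduce top mod 1011: now compute (290/1011).
Pull out 2: since 1011 ≡ 3 (mod 8), (2/1011) = -1.
Reciprocity: 145 ≡ 1 and 1011 ≡ 3 (mod 4), so (145/1011) = +(1011/145).
Reduce top mod 145: now compute (141/145).
Reciprocity: 141 ≡ 1 and 145 ≡ 1 (mod 4), so (141/145) = +(145/141).
Reduce top mod 141: now compute (4/141).
Pull out 2^2: since 141 ≡ 5 (mod 8), (2/141) = -1, so (2/141)^2 = +1.
Reached (1/141) = 1. Collecting the sign flips along the way, the symbol is -1.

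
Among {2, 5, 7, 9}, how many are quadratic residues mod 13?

1

(2/13) = -1 → non-residue.
(5/13) = -1 → non-residue.
(7/13) = -1 → non-residue.
(9/13) = +1 → QR.
Total quadratic residues among the 4: 1.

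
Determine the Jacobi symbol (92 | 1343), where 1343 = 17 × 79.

Pull out 2^2: since 1343 ≡ 7 (mod 8), (2/1343) = +1, so (2/1343)^2 = +1.
Reciprocity: 23 ≡ 3 and 1343 ≡ 3 (mod 4), so (23/1343) = −(1343/23).
Reduce top mod 23: now compute (9/23).
Reciprocity: 9 ≡ 1 and 23 ≡ 3 (mod 4), so (9/23) = +(23/9).
Reduce top mod 9: now compute (5/9).
Reciprocity: 5 ≡ 1 and 9 ≡ 1 (mod 4), so (5/9) = +(9/5).
Reduce top mod 5: now compute (4/5).
Pull out 2^2: since 5 ≡ 5 (mod 8), (2/5) = -1, so (2/5)^2 = +1.
Reached (1/5) = 1. Collecting the sign flips along the way, the symbol is -1.

-1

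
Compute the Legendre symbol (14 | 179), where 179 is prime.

1

Euler's criterion: (14/179) ≡ 14^89 (mod 179).
14^2 ≡ 17 (mod 179)
14^4 ≡ 110 (mod 179)
14^8 ≡ 107 (mod 179)
14^16 ≡ 172 (mod 179)
14^32 ≡ 49 (mod 179)
14^64 ≡ 74 (mod 179)
14^89 = 14^(64+16+8+1) ≡ 1 (mod 179).
Result is 1, so (14/179) = 1.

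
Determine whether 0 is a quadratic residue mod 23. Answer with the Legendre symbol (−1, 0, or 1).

Top reduces to 0: gcd > 1, so the symbol is 0.

0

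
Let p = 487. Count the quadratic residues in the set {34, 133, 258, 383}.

(34/487) = -1 → non-residue.
(133/487) = -1 → non-residue.
(258/487) = +1 → QR.
(383/487) = +1 → QR.
Total quadratic residues among the 4: 2.

2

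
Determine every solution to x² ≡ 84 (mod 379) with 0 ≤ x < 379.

40, 339

Since 379 ≡ 3 (mod 4), a square root of 84 is 84^((379+1)/4) = 84^95 mod 379.
Repeated squaring: 84^2≡234, 84^4≡180, 84^8≡185, 84^16≡115, 84^32≡339, 84^64≡84 (mod 379).
84^95 = 84^(64+16+8+4+2+1) ≡ 339 (mod 379).
Check: 339² = 114921 ≡ 84 (mod 379). The two roots are 40 and 339.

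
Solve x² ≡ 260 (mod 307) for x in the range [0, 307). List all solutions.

Since 307 ≡ 3 (mod 4), a square root of 260 is 260^((307+1)/4) = 260^77 mod 307.
Repeated squaring: 260^2≡60, 260^4≡223, 260^8≡302, 260^16≡25, 260^32≡11, 260^64≡121 (mod 307).
260^77 = 260^(64+8+4+1) ≡ 227 (mod 307).
Check: 227² = 51529 ≡ 260 (mod 307). The two roots are 80 and 227.

80, 227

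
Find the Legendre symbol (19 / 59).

1

Euler's criterion: (19/59) ≡ 19^29 (mod 59).
19^2 ≡ 7 (mod 59)
19^4 ≡ 49 (mod 59)
19^8 ≡ 41 (mod 59)
19^16 ≡ 29 (mod 59)
19^29 = 19^(16+8+4+1) ≡ 1 (mod 59).
Result is 1, so (19/59) = 1.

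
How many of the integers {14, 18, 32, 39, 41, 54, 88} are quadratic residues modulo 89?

(14/89) = -1 → non-residue.
(18/89) = +1 → QR.
(32/89) = +1 → QR.
(39/89) = +1 → QR.
(41/89) = -1 → non-residue.
(54/89) = -1 → non-residue.
(88/89) = +1 → QR.
Total quadratic residues among the 7: 4.

4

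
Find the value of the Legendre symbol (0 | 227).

0

Top reduces to 0: gcd > 1, so the symbol is 0.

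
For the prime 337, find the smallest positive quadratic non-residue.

5

(2/337) = +1, so 2 is a residue.
(3/337) = +1, so 3 is a residue.
(4/337) = +1, so 4 is a residue.
(5/337) = −1, so 5 is the smallest positive non-residue mod 337.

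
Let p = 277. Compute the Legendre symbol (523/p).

-1

Euler's criterion: (523/277) ≡ 246^138 (mod 277).
246^2 ≡ 130 (mod 277)
246^4 ≡ 3 (mod 277)
246^8 ≡ 9 (mod 277)
246^16 ≡ 81 (mod 277)
246^32 ≡ 190 (mod 277)
246^64 ≡ 90 (mod 277)
246^128 ≡ 67 (mod 277)
246^138 = 246^(128+8+2) ≡ 276 (mod 277).
Result is 276 ≡ −1, so (523/277) = −1.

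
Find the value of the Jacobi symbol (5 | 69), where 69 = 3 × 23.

1

Reciprocity: 5 ≡ 1 and 69 ≡ 1 (mod 4), so (5/69) = +(69/5).
Reduce top mod 5: now compute (4/5).
Pull out 2^2: since 5 ≡ 5 (mod 8), (2/5) = -1, so (2/5)^2 = +1.
Reached (1/5) = 1. Collecting the sign flips along the way, the symbol is +1.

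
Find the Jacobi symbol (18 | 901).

-1

Pull out 2: since 901 ≡ 5 (mod 8), (2/901) = -1.
Reciprocity: 9 ≡ 1 and 901 ≡ 1 (mod 4), so (9/901) = +(901/9).
Reduce top mod 9: now compute (1/9).
Reached (1/9) = 1. Collecting the sign flips along the way, the symbol is -1.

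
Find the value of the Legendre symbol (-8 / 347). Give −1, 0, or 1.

1

First reduce: -8 ≡ 339 (mod 347).
Reciprocity: 339 ≡ 3 and 347 ≡ 3 (mod 4), so (339/347) = −(347/339).
Reduce top mod 339: now compute (8/339).
Pull out 2^3: since 339 ≡ 3 (mod 8), (2/339) = -1, so (2/339)^3 = -1.
Reached (1/339) = 1. Collecting the sign flips along the way, the symbol is +1.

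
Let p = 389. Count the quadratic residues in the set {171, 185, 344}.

(171/389) = +1 → QR.
(185/389) = -1 → non-residue.
(344/389) = +1 → QR.
Total quadratic residues among the 3: 2.

2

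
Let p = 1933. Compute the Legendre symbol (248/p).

Pull out 2^3: since 1933 ≡ 5 (mod 8), (2/1933) = -1, so (2/1933)^3 = -1.
Reciprocity: 31 ≡ 3 and 1933 ≡ 1 (mod 4), so (31/1933) = +(1933/31).
Reduce top mod 31: now compute (11/31).
Reciprocity: 11 ≡ 3 and 31 ≡ 3 (mod 4), so (11/31) = −(31/11).
Reduce top mod 11: now compute (9/11).
Reciprocity: 9 ≡ 1 and 11 ≡ 3 (mod 4), so (9/11) = +(11/9).
Reduce top mod 9: now compute (2/9).
Pull out 2: since 9 ≡ 1 (mod 8), (2/9) = +1.
Reached (1/9) = 1. Collecting the sign flips along the way, the symbol is +1.

1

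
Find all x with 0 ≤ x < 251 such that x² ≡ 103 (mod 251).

Since 251 ≡ 3 (mod 4), a square root of 103 is 103^((251+1)/4) = 103^63 mod 251.
Repeated squaring: 103^2≡67, 103^4≡222, 103^8≡88, 103^16≡214, 103^32≡114 (mod 251).
103^63 = 103^(32+16+8+4+2+1) ≡ 75 (mod 251).
Check: 75² = 5625 ≡ 103 (mod 251). The two roots are 75 and 176.

75, 176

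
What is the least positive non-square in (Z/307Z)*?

(2/307) = −1, so 2 is the smallest positive non-residue mod 307.

2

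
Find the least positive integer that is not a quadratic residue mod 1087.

(2/1087) = +1, so 2 is a residue.
(3/1087) = −1, so 3 is the smallest positive non-residue mod 1087.

3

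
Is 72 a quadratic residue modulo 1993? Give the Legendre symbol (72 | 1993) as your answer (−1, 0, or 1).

Pull out 2^3: since 1993 ≡ 1 (mod 8), (2/1993) = +1, so (2/1993)^3 = +1.
Reciprocity: 9 ≡ 1 and 1993 ≡ 1 (mod 4), so (9/1993) = +(1993/9).
Reduce top mod 9: now compute (4/9).
Pull out 2^2: since 9 ≡ 1 (mod 8), (2/9) = +1, so (2/9)^2 = +1.
Reached (1/9) = 1. Collecting the sign flips along the way, the symbol is +1.

1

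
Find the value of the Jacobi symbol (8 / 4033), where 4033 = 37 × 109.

Pull out 2^3: since 4033 ≡ 1 (mod 8), (2/4033) = +1, so (2/4033)^3 = +1.
Reached (1/4033) = 1. Collecting the sign flips along the way, the symbol is +1.

1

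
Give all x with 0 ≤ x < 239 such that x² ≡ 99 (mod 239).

Since 239 ≡ 3 (mod 4), a square root of 99 is 99^((239+1)/4) = 99^60 mod 239.
Repeated squaring: 99^2≡2, 99^4≡4, 99^8≡16, 99^16≡17, 99^32≡50 (mod 239).
99^60 = 99^(32+16+8+4) ≡ 147 (mod 239).
Check: 147² = 21609 ≡ 99 (mod 239). The two roots are 92 and 147.

92, 147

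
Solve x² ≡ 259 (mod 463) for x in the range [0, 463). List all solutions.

Since 463 ≡ 3 (mod 4), a square root of 259 is 259^((463+1)/4) = 259^116 mod 463.
Repeated squaring: 259^2≡409, 259^4≡138, 259^8≡61, 259^16≡17, 259^32≡289, 259^64≡181 (mod 463).
259^116 = 259^(64+32+16+4) ≡ 153 (mod 463).
Check: 153² = 23409 ≡ 259 (mod 463). The two roots are 153 and 310.

153, 310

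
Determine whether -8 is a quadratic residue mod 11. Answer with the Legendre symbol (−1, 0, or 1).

1

First reduce: -8 ≡ 3 (mod 11).
Reciprocity: 3 ≡ 3 and 11 ≡ 3 (mod 4), so (3/11) = −(11/3).
Reduce top mod 3: now compute (2/3).
Pull out 2: since 3 ≡ 3 (mod 8), (2/3) = -1.
Reached (1/3) = 1. Collecting the sign flips along the way, the symbol is +1.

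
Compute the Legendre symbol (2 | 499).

Euler's criterion: (2/499) ≡ 2^249 (mod 499).
2^2 ≡ 4 (mod 499)
2^4 ≡ 16 (mod 499)
2^8 ≡ 256 (mod 499)
2^16 ≡ 167 (mod 499)
2^32 ≡ 444 (mod 499)
2^64 ≡ 31 (mod 499)
2^128 ≡ 462 (mod 499)
2^249 = 2^(128+64+32+16+8+1) ≡ 498 (mod 499).
Result is 498 ≡ −1, so (2/499) = −1.

-1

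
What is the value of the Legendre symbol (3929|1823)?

First reduce: 3929 ≡ 283 (mod 1823).
Reciprocity: 283 ≡ 3 and 1823 ≡ 3 (mod 4), so (283/1823) = −(1823/283).
Reduce top mod 283: now compute (125/283).
Reciprocity: 125 ≡ 1 and 283 ≡ 3 (mod 4), so (125/283) = +(283/125).
Reduce top mod 125: now compute (33/125).
Reciprocity: 33 ≡ 1 and 125 ≡ 1 (mod 4), so (33/125) = +(125/33).
Reduce top mod 33: now compute (26/33).
Pull out 2: since 33 ≡ 1 (mod 8), (2/33) = +1.
Reciprocity: 13 ≡ 1 and 33 ≡ 1 (mod 4), so (13/33) = +(33/13).
Reduce top mod 13: now compute (7/13).
Reciprocity: 7 ≡ 3 and 13 ≡ 1 (mod 4), so (7/13) = +(13/7).
Reduce top mod 7: now compute (6/7).
Pull out 2: since 7 ≡ 7 (mod 8), (2/7) = +1.
Reciprocity: 3 ≡ 3 and 7 ≡ 3 (mod 4), so (3/7) = −(7/3).
Reduce top mod 3: now compute (1/3).
Reached (1/3) = 1. Collecting the sign flips along the way, the symbol is +1.

1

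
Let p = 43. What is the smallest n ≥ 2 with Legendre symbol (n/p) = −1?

2

(2/43) = −1, so 2 is the smallest positive non-residue mod 43.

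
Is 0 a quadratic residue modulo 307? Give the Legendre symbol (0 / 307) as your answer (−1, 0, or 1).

Top reduces to 0: gcd > 1, so the symbol is 0.

0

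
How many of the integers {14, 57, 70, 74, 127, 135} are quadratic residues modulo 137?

3

(14/137) = +1 → QR.
(57/137) = -1 → non-residue.
(70/137) = -1 → non-residue.
(74/137) = +1 → QR.
(127/137) = -1 → non-residue.
(135/137) = +1 → QR.
Total quadratic residues among the 6: 3.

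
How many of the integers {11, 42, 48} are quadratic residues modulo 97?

(11/97) = +1 → QR.
(42/97) = -1 → non-residue.
(48/97) = +1 → QR.
Total quadratic residues among the 3: 2.

2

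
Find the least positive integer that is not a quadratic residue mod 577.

5

(2/577) = +1, so 2 is a residue.
(3/577) = +1, so 3 is a residue.
(4/577) = +1, so 4 is a residue.
(5/577) = −1, so 5 is the smallest positive non-residue mod 577.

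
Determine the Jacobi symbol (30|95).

Pull out 2: since 95 ≡ 7 (mod 8), (2/95) = +1.
Reciprocity: 15 ≡ 3 and 95 ≡ 3 (mod 4), so (15/95) = −(95/15).
Reduce top mod 15: now compute (5/15).
Reciprocity: 5 ≡ 1 and 15 ≡ 3 (mod 4), so (5/15) = +(15/5).
Reduce top mod 5: now compute (0/5).
Top reduces to 0: gcd > 1, so the symbol is 0.

0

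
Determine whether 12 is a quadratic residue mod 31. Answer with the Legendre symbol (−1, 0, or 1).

-1

Euler's criterion: (12/31) ≡ 12^15 (mod 31).
12^2 ≡ 20 (mod 31)
12^4 ≡ 28 (mod 31)
12^8 ≡ 9 (mod 31)
12^15 = 12^(8+4+2+1) ≡ 30 (mod 31).
Result is 30 ≡ −1, so (12/31) = −1.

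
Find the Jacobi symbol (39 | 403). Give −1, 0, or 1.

0

Reciprocity: 39 ≡ 3 and 403 ≡ 3 (mod 4), so (39/403) = −(403/39).
Reduce top mod 39: now compute (13/39).
Reciprocity: 13 ≡ 1 and 39 ≡ 3 (mod 4), so (13/39) = +(39/13).
Reduce top mod 13: now compute (0/13).
Top reduces to 0: gcd > 1, so the symbol is 0.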